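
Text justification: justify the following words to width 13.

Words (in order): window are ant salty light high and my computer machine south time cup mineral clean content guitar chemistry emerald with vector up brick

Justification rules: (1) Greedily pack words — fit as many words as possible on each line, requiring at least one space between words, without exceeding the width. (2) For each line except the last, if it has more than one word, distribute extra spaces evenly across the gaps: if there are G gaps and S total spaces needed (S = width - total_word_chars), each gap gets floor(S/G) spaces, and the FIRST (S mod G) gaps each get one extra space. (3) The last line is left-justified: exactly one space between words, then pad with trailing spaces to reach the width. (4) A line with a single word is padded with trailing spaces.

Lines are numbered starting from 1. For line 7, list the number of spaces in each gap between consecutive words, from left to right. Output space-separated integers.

Answer: 6

Derivation:
Line 1: ['window', 'are'] (min_width=10, slack=3)
Line 2: ['ant', 'salty'] (min_width=9, slack=4)
Line 3: ['light', 'high'] (min_width=10, slack=3)
Line 4: ['and', 'my'] (min_width=6, slack=7)
Line 5: ['computer'] (min_width=8, slack=5)
Line 6: ['machine', 'south'] (min_width=13, slack=0)
Line 7: ['time', 'cup'] (min_width=8, slack=5)
Line 8: ['mineral', 'clean'] (min_width=13, slack=0)
Line 9: ['content'] (min_width=7, slack=6)
Line 10: ['guitar'] (min_width=6, slack=7)
Line 11: ['chemistry'] (min_width=9, slack=4)
Line 12: ['emerald', 'with'] (min_width=12, slack=1)
Line 13: ['vector', 'up'] (min_width=9, slack=4)
Line 14: ['brick'] (min_width=5, slack=8)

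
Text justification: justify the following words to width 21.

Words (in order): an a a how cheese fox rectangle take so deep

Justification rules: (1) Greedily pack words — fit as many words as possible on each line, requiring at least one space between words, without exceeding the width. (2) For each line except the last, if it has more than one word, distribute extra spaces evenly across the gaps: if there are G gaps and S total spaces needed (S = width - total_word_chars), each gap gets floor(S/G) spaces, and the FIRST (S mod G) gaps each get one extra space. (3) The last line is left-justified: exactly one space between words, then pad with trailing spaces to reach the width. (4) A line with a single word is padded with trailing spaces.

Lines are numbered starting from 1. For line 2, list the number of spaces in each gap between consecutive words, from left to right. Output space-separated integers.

Line 1: ['an', 'a', 'a', 'how', 'cheese', 'fox'] (min_width=21, slack=0)
Line 2: ['rectangle', 'take', 'so'] (min_width=17, slack=4)
Line 3: ['deep'] (min_width=4, slack=17)

Answer: 3 3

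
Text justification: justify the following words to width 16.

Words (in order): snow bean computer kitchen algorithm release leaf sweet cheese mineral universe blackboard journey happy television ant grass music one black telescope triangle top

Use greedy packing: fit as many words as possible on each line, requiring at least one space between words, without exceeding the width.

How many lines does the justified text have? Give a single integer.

Line 1: ['snow', 'bean'] (min_width=9, slack=7)
Line 2: ['computer', 'kitchen'] (min_width=16, slack=0)
Line 3: ['algorithm'] (min_width=9, slack=7)
Line 4: ['release', 'leaf'] (min_width=12, slack=4)
Line 5: ['sweet', 'cheese'] (min_width=12, slack=4)
Line 6: ['mineral', 'universe'] (min_width=16, slack=0)
Line 7: ['blackboard'] (min_width=10, slack=6)
Line 8: ['journey', 'happy'] (min_width=13, slack=3)
Line 9: ['television', 'ant'] (min_width=14, slack=2)
Line 10: ['grass', 'music', 'one'] (min_width=15, slack=1)
Line 11: ['black', 'telescope'] (min_width=15, slack=1)
Line 12: ['triangle', 'top'] (min_width=12, slack=4)
Total lines: 12

Answer: 12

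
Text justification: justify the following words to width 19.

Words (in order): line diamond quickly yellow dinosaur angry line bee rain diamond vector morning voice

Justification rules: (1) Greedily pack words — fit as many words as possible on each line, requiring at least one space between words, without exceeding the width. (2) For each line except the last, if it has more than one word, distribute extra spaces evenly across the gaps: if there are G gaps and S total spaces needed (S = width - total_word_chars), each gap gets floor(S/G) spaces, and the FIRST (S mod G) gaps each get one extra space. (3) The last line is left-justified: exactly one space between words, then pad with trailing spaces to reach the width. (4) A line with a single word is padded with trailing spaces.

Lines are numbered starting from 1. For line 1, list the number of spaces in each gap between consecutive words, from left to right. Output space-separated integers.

Line 1: ['line', 'diamond'] (min_width=12, slack=7)
Line 2: ['quickly', 'yellow'] (min_width=14, slack=5)
Line 3: ['dinosaur', 'angry', 'line'] (min_width=19, slack=0)
Line 4: ['bee', 'rain', 'diamond'] (min_width=16, slack=3)
Line 5: ['vector', 'morning'] (min_width=14, slack=5)
Line 6: ['voice'] (min_width=5, slack=14)

Answer: 8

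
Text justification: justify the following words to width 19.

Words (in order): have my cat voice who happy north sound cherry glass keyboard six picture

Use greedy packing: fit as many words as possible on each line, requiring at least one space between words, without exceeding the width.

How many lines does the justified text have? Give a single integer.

Line 1: ['have', 'my', 'cat', 'voice'] (min_width=17, slack=2)
Line 2: ['who', 'happy', 'north'] (min_width=15, slack=4)
Line 3: ['sound', 'cherry', 'glass'] (min_width=18, slack=1)
Line 4: ['keyboard', 'six'] (min_width=12, slack=7)
Line 5: ['picture'] (min_width=7, slack=12)
Total lines: 5

Answer: 5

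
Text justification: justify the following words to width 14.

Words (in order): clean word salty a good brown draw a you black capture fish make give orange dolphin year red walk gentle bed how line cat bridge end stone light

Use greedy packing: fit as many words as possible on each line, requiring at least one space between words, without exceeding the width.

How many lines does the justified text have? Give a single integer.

Answer: 12

Derivation:
Line 1: ['clean', 'word'] (min_width=10, slack=4)
Line 2: ['salty', 'a', 'good'] (min_width=12, slack=2)
Line 3: ['brown', 'draw', 'a'] (min_width=12, slack=2)
Line 4: ['you', 'black'] (min_width=9, slack=5)
Line 5: ['capture', 'fish'] (min_width=12, slack=2)
Line 6: ['make', 'give'] (min_width=9, slack=5)
Line 7: ['orange', 'dolphin'] (min_width=14, slack=0)
Line 8: ['year', 'red', 'walk'] (min_width=13, slack=1)
Line 9: ['gentle', 'bed', 'how'] (min_width=14, slack=0)
Line 10: ['line', 'cat'] (min_width=8, slack=6)
Line 11: ['bridge', 'end'] (min_width=10, slack=4)
Line 12: ['stone', 'light'] (min_width=11, slack=3)
Total lines: 12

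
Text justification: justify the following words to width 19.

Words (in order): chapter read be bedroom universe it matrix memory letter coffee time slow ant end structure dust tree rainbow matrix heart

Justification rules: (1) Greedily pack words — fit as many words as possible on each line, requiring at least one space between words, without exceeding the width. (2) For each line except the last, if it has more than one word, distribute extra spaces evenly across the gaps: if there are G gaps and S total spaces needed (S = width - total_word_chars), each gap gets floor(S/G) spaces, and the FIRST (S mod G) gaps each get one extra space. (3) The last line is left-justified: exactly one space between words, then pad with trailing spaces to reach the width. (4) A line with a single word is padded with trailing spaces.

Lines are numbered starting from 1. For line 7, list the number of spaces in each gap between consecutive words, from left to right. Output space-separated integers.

Line 1: ['chapter', 'read', 'be'] (min_width=15, slack=4)
Line 2: ['bedroom', 'universe', 'it'] (min_width=19, slack=0)
Line 3: ['matrix', 'memory'] (min_width=13, slack=6)
Line 4: ['letter', 'coffee', 'time'] (min_width=18, slack=1)
Line 5: ['slow', 'ant', 'end'] (min_width=12, slack=7)
Line 6: ['structure', 'dust', 'tree'] (min_width=19, slack=0)
Line 7: ['rainbow', 'matrix'] (min_width=14, slack=5)
Line 8: ['heart'] (min_width=5, slack=14)

Answer: 6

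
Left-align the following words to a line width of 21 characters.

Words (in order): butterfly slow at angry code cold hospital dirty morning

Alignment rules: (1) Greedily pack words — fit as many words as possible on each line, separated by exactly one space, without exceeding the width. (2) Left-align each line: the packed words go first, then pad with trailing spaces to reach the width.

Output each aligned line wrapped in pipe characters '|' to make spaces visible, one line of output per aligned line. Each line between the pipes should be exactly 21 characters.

Line 1: ['butterfly', 'slow', 'at'] (min_width=17, slack=4)
Line 2: ['angry', 'code', 'cold'] (min_width=15, slack=6)
Line 3: ['hospital', 'dirty'] (min_width=14, slack=7)
Line 4: ['morning'] (min_width=7, slack=14)

Answer: |butterfly slow at    |
|angry code cold      |
|hospital dirty       |
|morning              |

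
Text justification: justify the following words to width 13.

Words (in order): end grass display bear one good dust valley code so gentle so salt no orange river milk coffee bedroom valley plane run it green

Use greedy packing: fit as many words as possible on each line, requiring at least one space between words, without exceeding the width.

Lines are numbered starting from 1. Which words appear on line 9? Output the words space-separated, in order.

Line 1: ['end', 'grass'] (min_width=9, slack=4)
Line 2: ['display', 'bear'] (min_width=12, slack=1)
Line 3: ['one', 'good', 'dust'] (min_width=13, slack=0)
Line 4: ['valley', 'code'] (min_width=11, slack=2)
Line 5: ['so', 'gentle', 'so'] (min_width=12, slack=1)
Line 6: ['salt', 'no'] (min_width=7, slack=6)
Line 7: ['orange', 'river'] (min_width=12, slack=1)
Line 8: ['milk', 'coffee'] (min_width=11, slack=2)
Line 9: ['bedroom'] (min_width=7, slack=6)
Line 10: ['valley', 'plane'] (min_width=12, slack=1)
Line 11: ['run', 'it', 'green'] (min_width=12, slack=1)

Answer: bedroom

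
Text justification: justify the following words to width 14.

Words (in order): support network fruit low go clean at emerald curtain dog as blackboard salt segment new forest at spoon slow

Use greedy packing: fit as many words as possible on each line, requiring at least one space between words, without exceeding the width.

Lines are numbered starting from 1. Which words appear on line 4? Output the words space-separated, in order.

Line 1: ['support'] (min_width=7, slack=7)
Line 2: ['network', 'fruit'] (min_width=13, slack=1)
Line 3: ['low', 'go', 'clean'] (min_width=12, slack=2)
Line 4: ['at', 'emerald'] (min_width=10, slack=4)
Line 5: ['curtain', 'dog', 'as'] (min_width=14, slack=0)
Line 6: ['blackboard'] (min_width=10, slack=4)
Line 7: ['salt', 'segment'] (min_width=12, slack=2)
Line 8: ['new', 'forest', 'at'] (min_width=13, slack=1)
Line 9: ['spoon', 'slow'] (min_width=10, slack=4)

Answer: at emerald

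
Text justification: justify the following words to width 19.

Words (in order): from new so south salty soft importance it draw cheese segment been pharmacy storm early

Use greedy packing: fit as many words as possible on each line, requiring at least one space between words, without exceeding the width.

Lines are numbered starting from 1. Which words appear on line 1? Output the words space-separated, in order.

Line 1: ['from', 'new', 'so', 'south'] (min_width=17, slack=2)
Line 2: ['salty', 'soft'] (min_width=10, slack=9)
Line 3: ['importance', 'it', 'draw'] (min_width=18, slack=1)
Line 4: ['cheese', 'segment', 'been'] (min_width=19, slack=0)
Line 5: ['pharmacy', 'storm'] (min_width=14, slack=5)
Line 6: ['early'] (min_width=5, slack=14)

Answer: from new so south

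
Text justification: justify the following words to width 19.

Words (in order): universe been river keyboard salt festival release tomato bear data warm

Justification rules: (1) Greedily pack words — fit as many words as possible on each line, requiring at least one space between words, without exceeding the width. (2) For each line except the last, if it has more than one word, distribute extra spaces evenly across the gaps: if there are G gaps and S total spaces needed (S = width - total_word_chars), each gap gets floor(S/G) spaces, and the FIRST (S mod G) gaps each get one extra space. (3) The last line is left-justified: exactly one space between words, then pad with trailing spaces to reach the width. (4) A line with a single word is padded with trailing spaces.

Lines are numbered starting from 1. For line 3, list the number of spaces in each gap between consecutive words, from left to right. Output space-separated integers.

Answer: 4

Derivation:
Line 1: ['universe', 'been', 'river'] (min_width=19, slack=0)
Line 2: ['keyboard', 'salt'] (min_width=13, slack=6)
Line 3: ['festival', 'release'] (min_width=16, slack=3)
Line 4: ['tomato', 'bear', 'data'] (min_width=16, slack=3)
Line 5: ['warm'] (min_width=4, slack=15)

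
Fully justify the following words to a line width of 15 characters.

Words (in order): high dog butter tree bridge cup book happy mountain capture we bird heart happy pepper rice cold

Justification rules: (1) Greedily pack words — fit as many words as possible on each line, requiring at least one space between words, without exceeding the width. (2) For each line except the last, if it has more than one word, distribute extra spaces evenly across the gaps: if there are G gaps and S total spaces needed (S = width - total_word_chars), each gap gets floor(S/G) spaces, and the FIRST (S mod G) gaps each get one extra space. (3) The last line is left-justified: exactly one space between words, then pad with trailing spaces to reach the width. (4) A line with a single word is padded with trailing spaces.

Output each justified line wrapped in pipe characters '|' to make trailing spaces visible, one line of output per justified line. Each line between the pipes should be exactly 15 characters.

Answer: |high dog butter|
|tree bridge cup|
|book      happy|
|mountain       |
|capture we bird|
|heart     happy|
|pepper     rice|
|cold           |

Derivation:
Line 1: ['high', 'dog', 'butter'] (min_width=15, slack=0)
Line 2: ['tree', 'bridge', 'cup'] (min_width=15, slack=0)
Line 3: ['book', 'happy'] (min_width=10, slack=5)
Line 4: ['mountain'] (min_width=8, slack=7)
Line 5: ['capture', 'we', 'bird'] (min_width=15, slack=0)
Line 6: ['heart', 'happy'] (min_width=11, slack=4)
Line 7: ['pepper', 'rice'] (min_width=11, slack=4)
Line 8: ['cold'] (min_width=4, slack=11)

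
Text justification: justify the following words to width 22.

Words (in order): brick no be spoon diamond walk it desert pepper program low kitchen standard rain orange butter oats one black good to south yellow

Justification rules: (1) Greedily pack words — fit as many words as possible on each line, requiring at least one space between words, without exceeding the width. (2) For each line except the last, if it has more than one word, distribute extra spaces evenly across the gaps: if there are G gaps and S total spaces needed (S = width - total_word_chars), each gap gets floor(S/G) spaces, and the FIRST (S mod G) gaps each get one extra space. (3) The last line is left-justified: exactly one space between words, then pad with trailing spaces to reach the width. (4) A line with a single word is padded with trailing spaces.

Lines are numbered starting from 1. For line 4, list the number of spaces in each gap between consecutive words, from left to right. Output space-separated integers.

Line 1: ['brick', 'no', 'be', 'spoon'] (min_width=17, slack=5)
Line 2: ['diamond', 'walk', 'it', 'desert'] (min_width=22, slack=0)
Line 3: ['pepper', 'program', 'low'] (min_width=18, slack=4)
Line 4: ['kitchen', 'standard', 'rain'] (min_width=21, slack=1)
Line 5: ['orange', 'butter', 'oats', 'one'] (min_width=22, slack=0)
Line 6: ['black', 'good', 'to', 'south'] (min_width=19, slack=3)
Line 7: ['yellow'] (min_width=6, slack=16)

Answer: 2 1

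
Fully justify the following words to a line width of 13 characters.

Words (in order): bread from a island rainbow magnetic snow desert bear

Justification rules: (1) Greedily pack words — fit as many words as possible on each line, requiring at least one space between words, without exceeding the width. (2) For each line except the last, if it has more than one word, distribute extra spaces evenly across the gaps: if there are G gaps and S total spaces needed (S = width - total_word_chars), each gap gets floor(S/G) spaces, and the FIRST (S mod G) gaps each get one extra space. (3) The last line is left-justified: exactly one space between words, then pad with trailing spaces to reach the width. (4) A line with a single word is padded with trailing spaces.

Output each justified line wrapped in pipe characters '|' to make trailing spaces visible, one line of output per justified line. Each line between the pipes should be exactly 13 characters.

Line 1: ['bread', 'from', 'a'] (min_width=12, slack=1)
Line 2: ['island'] (min_width=6, slack=7)
Line 3: ['rainbow'] (min_width=7, slack=6)
Line 4: ['magnetic', 'snow'] (min_width=13, slack=0)
Line 5: ['desert', 'bear'] (min_width=11, slack=2)

Answer: |bread  from a|
|island       |
|rainbow      |
|magnetic snow|
|desert bear  |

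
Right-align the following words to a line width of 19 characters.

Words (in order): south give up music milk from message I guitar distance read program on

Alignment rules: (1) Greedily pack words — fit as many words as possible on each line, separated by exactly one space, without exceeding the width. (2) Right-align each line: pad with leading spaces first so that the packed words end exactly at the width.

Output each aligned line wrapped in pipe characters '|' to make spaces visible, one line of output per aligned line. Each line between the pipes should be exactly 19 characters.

Answer: |south give up music|
|milk from message I|
|    guitar distance|
|    read program on|

Derivation:
Line 1: ['south', 'give', 'up', 'music'] (min_width=19, slack=0)
Line 2: ['milk', 'from', 'message', 'I'] (min_width=19, slack=0)
Line 3: ['guitar', 'distance'] (min_width=15, slack=4)
Line 4: ['read', 'program', 'on'] (min_width=15, slack=4)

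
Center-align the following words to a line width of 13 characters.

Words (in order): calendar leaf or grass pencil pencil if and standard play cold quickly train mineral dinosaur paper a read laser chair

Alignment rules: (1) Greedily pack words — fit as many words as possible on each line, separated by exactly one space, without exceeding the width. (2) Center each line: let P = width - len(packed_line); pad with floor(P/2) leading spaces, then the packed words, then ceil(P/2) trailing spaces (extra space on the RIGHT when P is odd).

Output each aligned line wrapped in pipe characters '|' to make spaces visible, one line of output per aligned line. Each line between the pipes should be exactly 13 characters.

Answer: |calendar leaf|
|  or grass   |
|pencil pencil|
|   if and    |
|standard play|
|cold quickly |
|train mineral|
|  dinosaur   |
|paper a read |
| laser chair |

Derivation:
Line 1: ['calendar', 'leaf'] (min_width=13, slack=0)
Line 2: ['or', 'grass'] (min_width=8, slack=5)
Line 3: ['pencil', 'pencil'] (min_width=13, slack=0)
Line 4: ['if', 'and'] (min_width=6, slack=7)
Line 5: ['standard', 'play'] (min_width=13, slack=0)
Line 6: ['cold', 'quickly'] (min_width=12, slack=1)
Line 7: ['train', 'mineral'] (min_width=13, slack=0)
Line 8: ['dinosaur'] (min_width=8, slack=5)
Line 9: ['paper', 'a', 'read'] (min_width=12, slack=1)
Line 10: ['laser', 'chair'] (min_width=11, slack=2)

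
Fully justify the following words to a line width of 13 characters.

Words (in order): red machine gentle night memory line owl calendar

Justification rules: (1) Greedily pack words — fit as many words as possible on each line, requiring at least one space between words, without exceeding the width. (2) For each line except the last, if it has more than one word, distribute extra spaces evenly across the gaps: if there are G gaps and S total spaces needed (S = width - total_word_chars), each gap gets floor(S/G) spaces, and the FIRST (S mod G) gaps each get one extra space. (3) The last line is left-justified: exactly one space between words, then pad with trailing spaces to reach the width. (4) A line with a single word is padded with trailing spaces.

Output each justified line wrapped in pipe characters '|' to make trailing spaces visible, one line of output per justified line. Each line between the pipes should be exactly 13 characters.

Answer: |red   machine|
|gentle  night|
|memory   line|
|owl calendar |

Derivation:
Line 1: ['red', 'machine'] (min_width=11, slack=2)
Line 2: ['gentle', 'night'] (min_width=12, slack=1)
Line 3: ['memory', 'line'] (min_width=11, slack=2)
Line 4: ['owl', 'calendar'] (min_width=12, slack=1)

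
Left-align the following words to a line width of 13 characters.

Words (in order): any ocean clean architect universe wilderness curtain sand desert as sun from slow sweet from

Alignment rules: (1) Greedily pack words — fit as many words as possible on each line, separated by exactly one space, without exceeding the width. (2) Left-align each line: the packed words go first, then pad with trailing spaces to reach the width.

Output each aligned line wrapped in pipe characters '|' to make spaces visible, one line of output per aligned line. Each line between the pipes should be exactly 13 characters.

Answer: |any ocean    |
|clean        |
|architect    |
|universe     |
|wilderness   |
|curtain sand |
|desert as sun|
|from slow    |
|sweet from   |

Derivation:
Line 1: ['any', 'ocean'] (min_width=9, slack=4)
Line 2: ['clean'] (min_width=5, slack=8)
Line 3: ['architect'] (min_width=9, slack=4)
Line 4: ['universe'] (min_width=8, slack=5)
Line 5: ['wilderness'] (min_width=10, slack=3)
Line 6: ['curtain', 'sand'] (min_width=12, slack=1)
Line 7: ['desert', 'as', 'sun'] (min_width=13, slack=0)
Line 8: ['from', 'slow'] (min_width=9, slack=4)
Line 9: ['sweet', 'from'] (min_width=10, slack=3)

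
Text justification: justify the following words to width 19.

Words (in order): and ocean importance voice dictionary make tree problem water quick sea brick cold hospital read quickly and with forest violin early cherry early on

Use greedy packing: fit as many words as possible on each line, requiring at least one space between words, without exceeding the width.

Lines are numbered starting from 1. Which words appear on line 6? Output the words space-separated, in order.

Answer: cold hospital read

Derivation:
Line 1: ['and', 'ocean'] (min_width=9, slack=10)
Line 2: ['importance', 'voice'] (min_width=16, slack=3)
Line 3: ['dictionary', 'make'] (min_width=15, slack=4)
Line 4: ['tree', 'problem', 'water'] (min_width=18, slack=1)
Line 5: ['quick', 'sea', 'brick'] (min_width=15, slack=4)
Line 6: ['cold', 'hospital', 'read'] (min_width=18, slack=1)
Line 7: ['quickly', 'and', 'with'] (min_width=16, slack=3)
Line 8: ['forest', 'violin', 'early'] (min_width=19, slack=0)
Line 9: ['cherry', 'early', 'on'] (min_width=15, slack=4)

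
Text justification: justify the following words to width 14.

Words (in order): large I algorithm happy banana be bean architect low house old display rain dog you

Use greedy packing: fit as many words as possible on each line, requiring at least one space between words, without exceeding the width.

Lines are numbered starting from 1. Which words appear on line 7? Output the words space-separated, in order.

Answer: display rain

Derivation:
Line 1: ['large', 'I'] (min_width=7, slack=7)
Line 2: ['algorithm'] (min_width=9, slack=5)
Line 3: ['happy', 'banana'] (min_width=12, slack=2)
Line 4: ['be', 'bean'] (min_width=7, slack=7)
Line 5: ['architect', 'low'] (min_width=13, slack=1)
Line 6: ['house', 'old'] (min_width=9, slack=5)
Line 7: ['display', 'rain'] (min_width=12, slack=2)
Line 8: ['dog', 'you'] (min_width=7, slack=7)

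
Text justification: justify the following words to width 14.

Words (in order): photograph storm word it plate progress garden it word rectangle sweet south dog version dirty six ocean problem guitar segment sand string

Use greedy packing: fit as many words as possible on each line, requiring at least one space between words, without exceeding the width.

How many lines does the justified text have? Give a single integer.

Line 1: ['photograph'] (min_width=10, slack=4)
Line 2: ['storm', 'word', 'it'] (min_width=13, slack=1)
Line 3: ['plate', 'progress'] (min_width=14, slack=0)
Line 4: ['garden', 'it', 'word'] (min_width=14, slack=0)
Line 5: ['rectangle'] (min_width=9, slack=5)
Line 6: ['sweet', 'south'] (min_width=11, slack=3)
Line 7: ['dog', 'version'] (min_width=11, slack=3)
Line 8: ['dirty', 'six'] (min_width=9, slack=5)
Line 9: ['ocean', 'problem'] (min_width=13, slack=1)
Line 10: ['guitar', 'segment'] (min_width=14, slack=0)
Line 11: ['sand', 'string'] (min_width=11, slack=3)
Total lines: 11

Answer: 11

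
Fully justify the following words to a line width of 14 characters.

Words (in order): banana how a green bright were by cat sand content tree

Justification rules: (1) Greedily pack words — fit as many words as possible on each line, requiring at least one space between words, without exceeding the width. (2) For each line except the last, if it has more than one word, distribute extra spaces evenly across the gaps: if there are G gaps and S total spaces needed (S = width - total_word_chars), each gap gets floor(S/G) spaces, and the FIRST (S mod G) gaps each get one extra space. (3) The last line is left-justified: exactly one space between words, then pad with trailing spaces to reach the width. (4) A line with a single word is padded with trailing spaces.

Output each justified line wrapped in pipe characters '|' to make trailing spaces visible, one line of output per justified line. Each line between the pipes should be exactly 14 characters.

Line 1: ['banana', 'how', 'a'] (min_width=12, slack=2)
Line 2: ['green', 'bright'] (min_width=12, slack=2)
Line 3: ['were', 'by', 'cat'] (min_width=11, slack=3)
Line 4: ['sand', 'content'] (min_width=12, slack=2)
Line 5: ['tree'] (min_width=4, slack=10)

Answer: |banana  how  a|
|green   bright|
|were   by  cat|
|sand   content|
|tree          |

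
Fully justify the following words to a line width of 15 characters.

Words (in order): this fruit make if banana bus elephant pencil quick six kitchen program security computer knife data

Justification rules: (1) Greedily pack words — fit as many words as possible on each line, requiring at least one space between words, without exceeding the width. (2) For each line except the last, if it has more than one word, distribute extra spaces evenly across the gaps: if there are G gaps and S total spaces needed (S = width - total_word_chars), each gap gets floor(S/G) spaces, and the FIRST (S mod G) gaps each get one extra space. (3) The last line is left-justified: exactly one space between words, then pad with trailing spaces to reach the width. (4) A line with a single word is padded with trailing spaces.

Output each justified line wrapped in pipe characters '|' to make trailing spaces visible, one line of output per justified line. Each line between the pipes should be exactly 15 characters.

Answer: |this fruit make|
|if  banana  bus|
|elephant pencil|
|quick       six|
|kitchen program|
|security       |
|computer  knife|
|data           |

Derivation:
Line 1: ['this', 'fruit', 'make'] (min_width=15, slack=0)
Line 2: ['if', 'banana', 'bus'] (min_width=13, slack=2)
Line 3: ['elephant', 'pencil'] (min_width=15, slack=0)
Line 4: ['quick', 'six'] (min_width=9, slack=6)
Line 5: ['kitchen', 'program'] (min_width=15, slack=0)
Line 6: ['security'] (min_width=8, slack=7)
Line 7: ['computer', 'knife'] (min_width=14, slack=1)
Line 8: ['data'] (min_width=4, slack=11)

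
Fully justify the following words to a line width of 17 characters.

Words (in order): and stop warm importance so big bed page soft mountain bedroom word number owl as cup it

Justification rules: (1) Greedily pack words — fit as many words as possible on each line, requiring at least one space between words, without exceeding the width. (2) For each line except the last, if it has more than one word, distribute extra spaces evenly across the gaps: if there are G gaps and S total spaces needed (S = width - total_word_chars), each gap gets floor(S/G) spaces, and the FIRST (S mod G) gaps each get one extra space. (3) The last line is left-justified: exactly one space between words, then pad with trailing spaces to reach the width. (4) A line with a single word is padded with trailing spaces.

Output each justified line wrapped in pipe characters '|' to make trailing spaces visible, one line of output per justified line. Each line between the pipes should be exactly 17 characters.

Answer: |and   stop   warm|
|importance so big|
|bed   page   soft|
|mountain  bedroom|
|word  number  owl|
|as cup it        |

Derivation:
Line 1: ['and', 'stop', 'warm'] (min_width=13, slack=4)
Line 2: ['importance', 'so', 'big'] (min_width=17, slack=0)
Line 3: ['bed', 'page', 'soft'] (min_width=13, slack=4)
Line 4: ['mountain', 'bedroom'] (min_width=16, slack=1)
Line 5: ['word', 'number', 'owl'] (min_width=15, slack=2)
Line 6: ['as', 'cup', 'it'] (min_width=9, slack=8)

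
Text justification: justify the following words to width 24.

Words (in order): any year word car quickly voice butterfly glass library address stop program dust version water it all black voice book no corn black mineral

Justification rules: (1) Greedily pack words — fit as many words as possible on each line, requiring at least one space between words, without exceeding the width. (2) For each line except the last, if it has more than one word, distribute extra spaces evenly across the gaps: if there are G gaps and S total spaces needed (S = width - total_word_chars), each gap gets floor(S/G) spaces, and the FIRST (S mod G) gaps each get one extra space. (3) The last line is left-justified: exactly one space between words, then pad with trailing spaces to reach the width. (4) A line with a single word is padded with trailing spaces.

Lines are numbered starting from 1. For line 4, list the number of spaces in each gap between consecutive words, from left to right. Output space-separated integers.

Line 1: ['any', 'year', 'word', 'car'] (min_width=17, slack=7)
Line 2: ['quickly', 'voice', 'butterfly'] (min_width=23, slack=1)
Line 3: ['glass', 'library', 'address'] (min_width=21, slack=3)
Line 4: ['stop', 'program', 'dust'] (min_width=17, slack=7)
Line 5: ['version', 'water', 'it', 'all'] (min_width=20, slack=4)
Line 6: ['black', 'voice', 'book', 'no', 'corn'] (min_width=24, slack=0)
Line 7: ['black', 'mineral'] (min_width=13, slack=11)

Answer: 5 4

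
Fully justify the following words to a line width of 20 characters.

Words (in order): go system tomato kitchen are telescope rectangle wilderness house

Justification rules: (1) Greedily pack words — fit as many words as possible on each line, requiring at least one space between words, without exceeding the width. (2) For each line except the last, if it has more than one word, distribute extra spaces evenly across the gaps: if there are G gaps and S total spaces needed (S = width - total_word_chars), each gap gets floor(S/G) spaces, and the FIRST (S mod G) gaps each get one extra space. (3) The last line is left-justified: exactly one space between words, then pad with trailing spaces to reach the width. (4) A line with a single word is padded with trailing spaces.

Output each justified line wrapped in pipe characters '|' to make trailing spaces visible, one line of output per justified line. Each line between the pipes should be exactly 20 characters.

Line 1: ['go', 'system', 'tomato'] (min_width=16, slack=4)
Line 2: ['kitchen', 'are'] (min_width=11, slack=9)
Line 3: ['telescope', 'rectangle'] (min_width=19, slack=1)
Line 4: ['wilderness', 'house'] (min_width=16, slack=4)

Answer: |go   system   tomato|
|kitchen          are|
|telescope  rectangle|
|wilderness house    |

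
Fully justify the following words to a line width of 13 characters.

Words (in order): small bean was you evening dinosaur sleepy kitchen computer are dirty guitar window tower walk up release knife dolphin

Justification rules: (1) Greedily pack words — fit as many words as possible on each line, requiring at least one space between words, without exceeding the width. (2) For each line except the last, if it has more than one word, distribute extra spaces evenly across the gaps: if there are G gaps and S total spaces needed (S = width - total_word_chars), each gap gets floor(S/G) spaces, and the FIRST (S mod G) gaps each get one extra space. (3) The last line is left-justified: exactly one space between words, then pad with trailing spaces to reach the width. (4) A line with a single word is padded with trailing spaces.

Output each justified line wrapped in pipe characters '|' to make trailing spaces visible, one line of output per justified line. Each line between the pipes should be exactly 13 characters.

Answer: |small    bean|
|was       you|
|evening      |
|dinosaur     |
|sleepy       |
|kitchen      |
|computer  are|
|dirty  guitar|
|window  tower|
|walk       up|
|release knife|
|dolphin      |

Derivation:
Line 1: ['small', 'bean'] (min_width=10, slack=3)
Line 2: ['was', 'you'] (min_width=7, slack=6)
Line 3: ['evening'] (min_width=7, slack=6)
Line 4: ['dinosaur'] (min_width=8, slack=5)
Line 5: ['sleepy'] (min_width=6, slack=7)
Line 6: ['kitchen'] (min_width=7, slack=6)
Line 7: ['computer', 'are'] (min_width=12, slack=1)
Line 8: ['dirty', 'guitar'] (min_width=12, slack=1)
Line 9: ['window', 'tower'] (min_width=12, slack=1)
Line 10: ['walk', 'up'] (min_width=7, slack=6)
Line 11: ['release', 'knife'] (min_width=13, slack=0)
Line 12: ['dolphin'] (min_width=7, slack=6)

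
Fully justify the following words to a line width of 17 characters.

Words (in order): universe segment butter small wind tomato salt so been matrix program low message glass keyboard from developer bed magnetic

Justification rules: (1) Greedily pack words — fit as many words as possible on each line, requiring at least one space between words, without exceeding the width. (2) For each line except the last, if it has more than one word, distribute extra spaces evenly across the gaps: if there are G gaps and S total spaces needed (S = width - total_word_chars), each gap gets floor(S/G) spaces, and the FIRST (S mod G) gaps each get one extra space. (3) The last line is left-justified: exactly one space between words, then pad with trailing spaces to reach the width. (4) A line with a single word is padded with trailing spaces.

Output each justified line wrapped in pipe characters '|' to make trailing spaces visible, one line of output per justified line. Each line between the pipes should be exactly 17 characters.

Answer: |universe  segment|
|butter small wind|
|tomato   salt  so|
|been       matrix|
|program       low|
|message     glass|
|keyboard     from|
|developer     bed|
|magnetic         |

Derivation:
Line 1: ['universe', 'segment'] (min_width=16, slack=1)
Line 2: ['butter', 'small', 'wind'] (min_width=17, slack=0)
Line 3: ['tomato', 'salt', 'so'] (min_width=14, slack=3)
Line 4: ['been', 'matrix'] (min_width=11, slack=6)
Line 5: ['program', 'low'] (min_width=11, slack=6)
Line 6: ['message', 'glass'] (min_width=13, slack=4)
Line 7: ['keyboard', 'from'] (min_width=13, slack=4)
Line 8: ['developer', 'bed'] (min_width=13, slack=4)
Line 9: ['magnetic'] (min_width=8, slack=9)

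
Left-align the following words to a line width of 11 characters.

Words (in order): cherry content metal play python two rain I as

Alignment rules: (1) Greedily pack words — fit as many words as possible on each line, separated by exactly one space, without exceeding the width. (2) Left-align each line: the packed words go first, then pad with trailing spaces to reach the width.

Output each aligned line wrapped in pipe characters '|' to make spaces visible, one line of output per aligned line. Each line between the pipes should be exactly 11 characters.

Answer: |cherry     |
|content    |
|metal play |
|python two |
|rain I as  |

Derivation:
Line 1: ['cherry'] (min_width=6, slack=5)
Line 2: ['content'] (min_width=7, slack=4)
Line 3: ['metal', 'play'] (min_width=10, slack=1)
Line 4: ['python', 'two'] (min_width=10, slack=1)
Line 5: ['rain', 'I', 'as'] (min_width=9, slack=2)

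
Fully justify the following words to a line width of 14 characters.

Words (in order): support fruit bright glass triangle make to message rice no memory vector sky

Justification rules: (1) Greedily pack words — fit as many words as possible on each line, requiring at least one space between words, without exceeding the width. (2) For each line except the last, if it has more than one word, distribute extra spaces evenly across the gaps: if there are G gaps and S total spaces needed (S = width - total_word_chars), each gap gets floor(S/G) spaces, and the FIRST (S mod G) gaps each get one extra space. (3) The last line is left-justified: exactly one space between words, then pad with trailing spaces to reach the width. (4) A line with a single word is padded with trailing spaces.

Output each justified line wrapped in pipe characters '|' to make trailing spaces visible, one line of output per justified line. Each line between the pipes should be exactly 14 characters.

Answer: |support  fruit|
|bright   glass|
|triangle  make|
|to     message|
|rice no memory|
|vector sky    |

Derivation:
Line 1: ['support', 'fruit'] (min_width=13, slack=1)
Line 2: ['bright', 'glass'] (min_width=12, slack=2)
Line 3: ['triangle', 'make'] (min_width=13, slack=1)
Line 4: ['to', 'message'] (min_width=10, slack=4)
Line 5: ['rice', 'no', 'memory'] (min_width=14, slack=0)
Line 6: ['vector', 'sky'] (min_width=10, slack=4)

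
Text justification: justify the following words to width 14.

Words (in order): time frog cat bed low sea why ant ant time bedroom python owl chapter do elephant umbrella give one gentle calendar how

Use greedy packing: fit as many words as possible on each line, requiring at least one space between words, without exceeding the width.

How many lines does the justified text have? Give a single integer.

Answer: 10

Derivation:
Line 1: ['time', 'frog', 'cat'] (min_width=13, slack=1)
Line 2: ['bed', 'low', 'sea'] (min_width=11, slack=3)
Line 3: ['why', 'ant', 'ant'] (min_width=11, slack=3)
Line 4: ['time', 'bedroom'] (min_width=12, slack=2)
Line 5: ['python', 'owl'] (min_width=10, slack=4)
Line 6: ['chapter', 'do'] (min_width=10, slack=4)
Line 7: ['elephant'] (min_width=8, slack=6)
Line 8: ['umbrella', 'give'] (min_width=13, slack=1)
Line 9: ['one', 'gentle'] (min_width=10, slack=4)
Line 10: ['calendar', 'how'] (min_width=12, slack=2)
Total lines: 10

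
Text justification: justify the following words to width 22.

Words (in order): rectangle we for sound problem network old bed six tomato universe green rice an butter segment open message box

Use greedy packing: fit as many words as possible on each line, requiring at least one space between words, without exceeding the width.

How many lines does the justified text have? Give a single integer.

Line 1: ['rectangle', 'we', 'for', 'sound'] (min_width=22, slack=0)
Line 2: ['problem', 'network', 'old'] (min_width=19, slack=3)
Line 3: ['bed', 'six', 'tomato'] (min_width=14, slack=8)
Line 4: ['universe', 'green', 'rice', 'an'] (min_width=22, slack=0)
Line 5: ['butter', 'segment', 'open'] (min_width=19, slack=3)
Line 6: ['message', 'box'] (min_width=11, slack=11)
Total lines: 6

Answer: 6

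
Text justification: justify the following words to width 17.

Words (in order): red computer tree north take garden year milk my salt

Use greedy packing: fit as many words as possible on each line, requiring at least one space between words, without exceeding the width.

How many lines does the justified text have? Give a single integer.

Line 1: ['red', 'computer', 'tree'] (min_width=17, slack=0)
Line 2: ['north', 'take', 'garden'] (min_width=17, slack=0)
Line 3: ['year', 'milk', 'my', 'salt'] (min_width=17, slack=0)
Total lines: 3

Answer: 3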